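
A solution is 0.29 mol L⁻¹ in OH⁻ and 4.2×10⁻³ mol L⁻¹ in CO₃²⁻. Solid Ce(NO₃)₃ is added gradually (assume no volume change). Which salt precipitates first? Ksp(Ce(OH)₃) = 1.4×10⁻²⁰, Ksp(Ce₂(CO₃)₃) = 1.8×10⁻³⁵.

A salt starts to precipitate once the ion product Q reaches its Ksp.
For Ce(OH)₃: [Ce³⁺] = (Ksp/[OH⁻]^3) = 5.7×10⁻¹⁹ mol L⁻¹
For Ce₂(CO₃)₃: [Ce³⁺] = (Ksp/[CO₃²⁻]^3)^(1/2) = 1.6×10⁻¹⁴ mol L⁻¹
Since Ce(OH)₃ needs less Ce³⁺ to reach saturation, it precipitates first.

Ce(OH)₃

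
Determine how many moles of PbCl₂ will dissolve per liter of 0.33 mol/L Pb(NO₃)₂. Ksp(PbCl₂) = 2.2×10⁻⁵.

PbCl₂(s) ⇌ Pb²⁺(aq) + 2 Cl⁻(aq)
Pb²⁺ is already present at 0.33 mol/L. If s mol/L of PbCl₂ dissolves, [Cl⁻] = 2s while [Pb²⁺] ≈ 0.33 mol/L.
Ksp = [Pb²⁺][Cl⁻]^2 = (0.33)(2s)^2
(2s)^2 = 2.2×10⁻⁵ / (0.33) = 6.7×10⁻⁵
s = 4.1×10⁻³ mol/L

4.1×10⁻³ M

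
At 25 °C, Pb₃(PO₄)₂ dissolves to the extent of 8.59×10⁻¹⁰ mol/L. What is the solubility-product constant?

Pb₃(PO₄)₂(s) ⇌ 3 Pb²⁺(aq) + 2 PO₄³⁻(aq)
If s mol/L of Pb₃(PO₄)₂ dissolves, [Pb²⁺] = 3s and [PO₄³⁻] = 2s.
Ksp = [Pb²⁺]^3[PO₄³⁻]^2 = (3s)^3 · (2s)^2 = 108s^5
Ksp = 108 × (8.59×10⁻¹⁰)^5 = 5.05×10⁻⁴⁴

Ksp = 5.05×10⁻⁴⁴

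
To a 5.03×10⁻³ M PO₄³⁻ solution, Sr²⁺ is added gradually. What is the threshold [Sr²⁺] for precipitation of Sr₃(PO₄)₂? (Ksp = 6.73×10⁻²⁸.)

Precipitation of each salt begins when its ion product equals Ksp.
Sr₃(PO₄)₂(s) ⇌ 3 Sr²⁺(aq) + 2 PO₄³⁻(aq)
Ksp = [Sr²⁺]^3[PO₄³⁻]^2 = [Sr²⁺]^3(5.03×10⁻³)^2
[Sr²⁺]^3 = 6.73×10⁻²⁸ / (5.03×10⁻³)^2 = 2.66×10⁻²³
[Sr²⁺] = 2.99×10⁻⁸ M

2.99×10⁻⁸ M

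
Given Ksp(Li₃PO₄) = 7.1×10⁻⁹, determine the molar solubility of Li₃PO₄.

Li₃PO₄(s) ⇌ 3 Li⁺(aq) + PO₄³⁻(aq)
Call the molar solubility s, so that [Li⁺] = 3s and [PO₄³⁻] = s.
Ksp = [Li⁺]^3[PO₄³⁻] = (3s)^3 · s = 27s^4
27s^4 = 7.1×10⁻⁹  ⇒  s^4 = 2.6×10⁻¹⁰
s = (2.6×10⁻¹⁰)^(1/4) = 4.0×10⁻³ M

4.0×10⁻³ M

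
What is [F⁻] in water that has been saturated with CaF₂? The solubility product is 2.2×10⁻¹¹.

CaF₂(s) ⇌ Ca²⁺(aq) + 2 F⁻(aq)
If s mol/L of CaF₂ dissolves, [Ca²⁺] = s and [F⁻] = 2s.
Ksp = [Ca²⁺][F⁻]^2 = s · (2s)^2 = 4s^3 = 2.2×10⁻¹¹
s = 1.8×10⁻⁴ mol L⁻¹
[F⁻] = 2s = 3.5×10⁻⁴ mol L⁻¹

3.5×10⁻⁴ M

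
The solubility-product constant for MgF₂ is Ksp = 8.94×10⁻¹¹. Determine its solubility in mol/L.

2.82×10⁻⁴ M

MgF₂(s) ⇌ Mg²⁺(aq) + 2 F⁻(aq)
With molar solubility s: [Mg²⁺] = s, [F⁻] = 2s.
Ksp = [Mg²⁺][F⁻]^2 = s · (2s)^2 = 4s^3
4s^3 = 8.94×10⁻¹¹  ⇒  s^3 = 2.24×10⁻¹¹
s = 2.82×10⁻⁴ M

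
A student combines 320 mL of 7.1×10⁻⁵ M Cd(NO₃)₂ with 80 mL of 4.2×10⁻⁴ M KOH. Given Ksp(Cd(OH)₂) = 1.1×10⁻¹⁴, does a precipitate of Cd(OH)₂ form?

Total volume after mixing = 320 + 80 = 400 mL.
[Cd²⁺] = (7.1×10⁻⁵)(320)/400 = 5.7×10⁻⁵ M
[OH⁻] = (4.2×10⁻⁴)(80)/400 = 8.4×10⁻⁵ M
Q = [Cd²⁺][OH⁻]^2 = 4.0×10⁻¹³
Q = 4.0×10⁻¹³ > Ksp = 1.1×10⁻¹⁴, so the solution is supersaturated and Cd(OH)₂ precipitates.

Yes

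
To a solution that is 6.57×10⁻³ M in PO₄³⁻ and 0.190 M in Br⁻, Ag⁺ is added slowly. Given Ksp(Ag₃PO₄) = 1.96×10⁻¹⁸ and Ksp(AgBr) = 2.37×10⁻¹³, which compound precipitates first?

AgBr

The threshold for precipitation is Q = Ksp.
For Ag₃PO₄: [Ag⁺] = (Ksp/[PO₄³⁻])^(1/3) = 6.68×10⁻⁶ M
For AgBr: [Ag⁺] = (Ksp/[Br⁻]) = 1.25×10⁻¹² M
AgBr requires the lower [Ag⁺], so it precipitates first.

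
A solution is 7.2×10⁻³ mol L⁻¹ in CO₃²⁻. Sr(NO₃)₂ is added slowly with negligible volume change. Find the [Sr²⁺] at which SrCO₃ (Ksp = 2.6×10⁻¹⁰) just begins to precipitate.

3.6×10⁻⁸ M

A salt starts to precipitate once the ion product Q reaches its Ksp.
SrCO₃(s) ⇌ Sr²⁺(aq) + CO₃²⁻(aq)
Ksp = [Sr²⁺][CO₃²⁻] = [Sr²⁺](7.2×10⁻³)
[Sr²⁺] = 2.6×10⁻¹⁰ / (7.2×10⁻³) = 3.6×10⁻⁸
[Sr²⁺] = 3.6×10⁻⁸ mol L⁻¹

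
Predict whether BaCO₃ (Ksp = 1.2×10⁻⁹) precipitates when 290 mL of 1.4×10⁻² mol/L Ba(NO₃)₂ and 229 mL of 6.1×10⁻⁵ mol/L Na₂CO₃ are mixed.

Yes

After mixing, V = 290 mL + 229 mL = 519 mL.
[Ba²⁺] = (1.4×10⁻²)(290)/519 = 7.8×10⁻³ mol/L
[CO₃²⁻] = (6.1×10⁻⁵)(229)/519 = 2.7×10⁻⁵ mol/L
Q = [Ba²⁺][CO₃²⁻] = 2.1×10⁻⁷
Since Q (2.1×10⁻⁷) exceeds Ksp (1.2×10⁻⁹), BaCO₃ will precipitate.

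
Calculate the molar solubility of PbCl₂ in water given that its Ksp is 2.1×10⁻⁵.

PbCl₂(s) ⇌ Pb²⁺(aq) + 2 Cl⁻(aq)
Call the molar solubility s, so that [Pb²⁺] = s and [Cl⁻] = 2s.
Ksp = [Pb²⁺][Cl⁻]^2 = s · (2s)^2 = 4s^3
4s^3 = 2.1×10⁻⁵  ⇒  s^3 = 5.3×10⁻⁶
s = 1.7×10⁻² mol/L

1.7×10⁻² M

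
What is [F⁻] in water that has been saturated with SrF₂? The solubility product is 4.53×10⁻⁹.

SrF₂(s) ⇌ Sr²⁺(aq) + 2 F⁻(aq)
With molar solubility s: [Sr²⁺] = s, [F⁻] = 2s.
Ksp = [Sr²⁺][F⁻]^2 = s · (2s)^2 = 4s^3 = 4.53×10⁻⁹
s = 1.04×10⁻³ mol L⁻¹
[F⁻] = 2s = 2.08×10⁻³ mol L⁻¹

2.08×10⁻³ M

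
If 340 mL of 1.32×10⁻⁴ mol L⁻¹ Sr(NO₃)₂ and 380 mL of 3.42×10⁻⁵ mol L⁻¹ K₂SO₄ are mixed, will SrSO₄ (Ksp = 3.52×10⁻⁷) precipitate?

No

Total volume after mixing = 340 + 380 = 720 mL.
[Sr²⁺] = (1.32×10⁻⁴)(340)/720 = 6.23×10⁻⁵ mol L⁻¹
[SO₄²⁻] = (3.42×10⁻⁵)(380)/720 = 1.81×10⁻⁵ mol L⁻¹
Q = [Sr²⁺][SO₄²⁻] = 1.13×10⁻⁹
Q < Ksp (1.13×10⁻⁹ vs 3.52×10⁻⁷); the solution remains unsaturated and no precipitate forms.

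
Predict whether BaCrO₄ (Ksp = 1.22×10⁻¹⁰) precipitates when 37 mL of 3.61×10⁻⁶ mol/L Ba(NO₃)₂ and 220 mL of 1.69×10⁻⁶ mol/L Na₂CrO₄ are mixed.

The combined volume is 257 mL.
[Ba²⁺] = (3.61×10⁻⁶)(37)/257 = 5.20×10⁻⁷ mol/L
[CrO₄²⁻] = (1.69×10⁻⁶)(220)/257 = 1.45×10⁻⁶ mol/L
Q = [Ba²⁺][CrO₄²⁻] = 7.52×10⁻¹³
Q = 7.52×10⁻¹³ < Ksp = 1.22×10⁻¹⁰, so the solution is unsaturated and no precipitate forms.

No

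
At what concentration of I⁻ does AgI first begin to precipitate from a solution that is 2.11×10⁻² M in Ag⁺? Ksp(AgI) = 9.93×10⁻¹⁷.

The threshold for precipitation is Q = Ksp.
AgI(s) ⇌ Ag⁺(aq) + I⁻(aq)
Ksp = [Ag⁺][I⁻] = [I⁻](2.11×10⁻²)
[I⁻] = 9.93×10⁻¹⁷ / (2.11×10⁻²) = 4.71×10⁻¹⁵
[I⁻] = 4.71×10⁻¹⁵ M

4.71×10⁻¹⁵ M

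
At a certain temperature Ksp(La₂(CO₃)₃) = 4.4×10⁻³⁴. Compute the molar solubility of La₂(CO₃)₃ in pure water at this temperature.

8.4×10⁻⁸ M

La₂(CO₃)₃(s) ⇌ 2 La³⁺(aq) + 3 CO₃²⁻(aq)
If s mol/L of La₂(CO₃)₃ dissolves, [La³⁺] = 2s and [CO₃²⁻] = 3s.
Ksp = [La³⁺]^2[CO₃²⁻]^3 = (2s)^2 · (3s)^3 = 108s^5
108s^5 = 4.4×10⁻³⁴  ⇒  s^5 = 4.1×10⁻³⁶
s = (4.1×10⁻³⁶)^(1/5) = 8.4×10⁻⁸ mol L⁻¹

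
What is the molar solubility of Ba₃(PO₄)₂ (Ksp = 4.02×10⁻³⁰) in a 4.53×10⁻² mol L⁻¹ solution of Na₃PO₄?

Ba₃(PO₄)₂(s) ⇌ 3 Ba²⁺(aq) + 2 PO₄³⁻(aq)
The solution already contains PO₄³⁻ at 4.53×10⁻² mol L⁻¹. Let s be the molar solubility of Ba₃(PO₄)₂.
[PO₄³⁻] ≈ 4.53×10⁻² mol L⁻¹ (common ion dominates); [Ba²⁺] = 3s.
Ksp = [Ba²⁺]^3[PO₄³⁻]^2 = (3s)^3(4.53×10⁻²)^2
(3s)^3 = 4.02×10⁻³⁰ / (4.53×10⁻²)^2 = 1.96×10⁻²⁷
s = 4.17×10⁻¹⁰ mol L⁻¹

4.17×10⁻¹⁰ M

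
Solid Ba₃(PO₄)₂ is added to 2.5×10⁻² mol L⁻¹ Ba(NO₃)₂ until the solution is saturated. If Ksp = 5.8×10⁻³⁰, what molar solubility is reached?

Ba₃(PO₄)₂(s) ⇌ 3 Ba²⁺(aq) + 2 PO₄³⁻(aq)
Let s be the solubility of Ba₃(PO₄)₂ here. The common ion gives [Ba²⁺] ≈ 2.5×10⁻² mol L⁻¹, and [PO₄³⁻] = 2s.
Ksp = [Ba²⁺]^3[PO₄³⁻]^2 = (2.5×10⁻²)^3(2s)^2
(2s)^2 = 5.8×10⁻³⁰ / (2.5×10⁻²)^3 = 3.7×10⁻²⁵
s = 3.0×10⁻¹³ mol L⁻¹

3.0×10⁻¹³ M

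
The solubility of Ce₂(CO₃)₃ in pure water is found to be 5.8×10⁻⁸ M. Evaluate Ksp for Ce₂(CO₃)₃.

Ce₂(CO₃)₃(s) ⇌ 2 Ce³⁺(aq) + 3 CO₃²⁻(aq)
For each mole of Ce₂(CO₃)₃ that dissolves per liter, [Ce³⁺] = 2s and [CO₃²⁻] = 3s; let s denote this solubility.
Ksp = [Ce³⁺]^2[CO₃²⁻]^3 = (2s)^2 · (3s)^3 = 108s^5
Ksp = 108 × (5.8×10⁻⁸)^5 = 7.1×10⁻³⁵

Ksp = 7.1×10⁻³⁵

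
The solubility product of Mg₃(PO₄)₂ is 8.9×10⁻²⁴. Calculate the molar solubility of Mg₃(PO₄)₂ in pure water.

9.6×10⁻⁶ M

Mg₃(PO₄)₂(s) ⇌ 3 Mg²⁺(aq) + 2 PO₄³⁻(aq)
If s mol/L of Mg₃(PO₄)₂ dissolves, [Mg²⁺] = 3s and [PO₄³⁻] = 2s.
Ksp = [Mg²⁺]^3[PO₄³⁻]^2 = (3s)^3 · (2s)^2 = 108s^5
108s^5 = 8.9×10⁻²⁴  ⇒  s^5 = 8.2×10⁻²⁶
s = 9.6×10⁻⁶ M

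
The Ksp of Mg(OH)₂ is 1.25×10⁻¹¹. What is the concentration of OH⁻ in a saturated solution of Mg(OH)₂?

2.92×10⁻⁴ M

Mg(OH)₂(s) ⇌ Mg²⁺(aq) + 2 OH⁻(aq)
Call the molar solubility s, so that [Mg²⁺] = s and [OH⁻] = 2s.
Ksp = [Mg²⁺][OH⁻]^2 = s · (2s)^2 = 4s^3 = 1.25×10⁻¹¹
s = 1.46×10⁻⁴ M
[OH⁻] = 2s = 2.92×10⁻⁴ M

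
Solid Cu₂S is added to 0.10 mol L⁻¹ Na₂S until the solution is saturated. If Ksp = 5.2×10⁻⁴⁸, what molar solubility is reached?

Cu₂S(s) ⇌ 2 Cu⁺(aq) + S²⁻(aq)
The solution already contains S²⁻ at 0.10 mol L⁻¹. Let s be the molar solubility of Cu₂S.
[S²⁻] ≈ 0.10 mol L⁻¹ (common ion dominates); [Cu⁺] = 2s.
Ksp = [Cu⁺]^2[S²⁻] = (2s)^2(0.10)
(2s)^2 = 5.2×10⁻⁴⁸ / (0.10) = 5.2×10⁻⁴⁷
s = 3.6×10⁻²⁴ mol L⁻¹

3.6×10⁻²⁴ M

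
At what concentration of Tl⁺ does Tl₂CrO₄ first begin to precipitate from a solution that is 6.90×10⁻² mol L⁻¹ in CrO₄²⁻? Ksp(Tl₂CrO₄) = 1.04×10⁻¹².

Precipitation begins when Q = Ksp.
Tl₂CrO₄(s) ⇌ 2 Tl⁺(aq) + CrO₄²⁻(aq)
Ksp = [Tl⁺]^2[CrO₄²⁻] = [Tl⁺]^2(6.90×10⁻²)
[Tl⁺]^2 = 1.04×10⁻¹² / (6.90×10⁻²) = 1.51×10⁻¹¹
[Tl⁺] = 3.88×10⁻⁶ mol L⁻¹

3.88×10⁻⁶ M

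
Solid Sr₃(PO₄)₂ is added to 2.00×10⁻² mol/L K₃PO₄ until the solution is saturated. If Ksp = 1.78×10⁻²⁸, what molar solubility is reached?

Sr₃(PO₄)₂(s) ⇌ 3 Sr²⁺(aq) + 2 PO₄³⁻(aq)
Let s be the solubility of Sr₃(PO₄)₂ here. The common ion gives [PO₄³⁻] ≈ 2.00×10⁻² mol/L, and [Sr²⁺] = 3s.
Ksp = [Sr²⁺]^3[PO₄³⁻]^2 = (3s)^3(2.00×10⁻²)^2
(3s)^3 = 1.78×10⁻²⁸ / (2.00×10⁻²)^2 = 4.45×10⁻²⁵
s = 2.54×10⁻⁹ mol/L

2.54×10⁻⁹ M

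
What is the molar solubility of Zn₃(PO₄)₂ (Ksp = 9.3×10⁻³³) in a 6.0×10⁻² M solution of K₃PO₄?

Zn₃(PO₄)₂(s) ⇌ 3 Zn²⁺(aq) + 2 PO₄³⁻(aq)
With PO₄³⁻ already at 6.0×10⁻² M and s small, take [PO₄³⁻] ≈ 6.0×10⁻² M and [Zn²⁺] = 3s.
Ksp = [Zn²⁺]^3[PO₄³⁻]^2 = (3s)^3(6.0×10⁻²)^2
(3s)^3 = 9.3×10⁻³³ / (6.0×10⁻²)^2 = 2.6×10⁻³⁰
s = 4.6×10⁻¹¹ M

4.6×10⁻¹¹ M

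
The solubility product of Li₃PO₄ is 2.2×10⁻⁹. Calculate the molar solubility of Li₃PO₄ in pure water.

Li₃PO₄(s) ⇌ 3 Li⁺(aq) + PO₄³⁻(aq)
Let s be the molar solubility. Then [Li⁺] = 3s and [PO₄³⁻] = s.
Ksp = [Li⁺]^3[PO₄³⁻] = (3s)^3 · s = 27s^4
27s^4 = 2.2×10⁻⁹  ⇒  s^4 = 8.1×10⁻¹¹
s = (8.1×10⁻¹¹)^(1/4) = 3.0×10⁻³ mol/L

3.0×10⁻³ M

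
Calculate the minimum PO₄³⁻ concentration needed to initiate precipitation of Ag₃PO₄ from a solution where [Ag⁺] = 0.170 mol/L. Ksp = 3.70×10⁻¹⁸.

7.53×10⁻¹⁶ M

Precipitation begins when Q = Ksp.
Ag₃PO₄(s) ⇌ 3 Ag⁺(aq) + PO₄³⁻(aq)
Ksp = [Ag⁺]^3[PO₄³⁻] = [PO₄³⁻](0.170)^3
[PO₄³⁻] = 3.70×10⁻¹⁸ / (0.170)^3 = 7.53×10⁻¹⁶
[PO₄³⁻] = 7.53×10⁻¹⁶ mol/L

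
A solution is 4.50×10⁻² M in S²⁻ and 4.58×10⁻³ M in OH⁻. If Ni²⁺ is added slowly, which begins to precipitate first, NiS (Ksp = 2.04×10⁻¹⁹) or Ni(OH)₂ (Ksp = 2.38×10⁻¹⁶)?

NiS

Precipitation begins when Q = Ksp.
For NiS: [Ni²⁺] = (Ksp/[S²⁻]) = 4.53×10⁻¹⁸ M
For Ni(OH)₂: [Ni²⁺] = (Ksp/[OH⁻]^2) = 1.13×10⁻¹¹ M
NiS requires the lower [Ni²⁺], so it precipitates first.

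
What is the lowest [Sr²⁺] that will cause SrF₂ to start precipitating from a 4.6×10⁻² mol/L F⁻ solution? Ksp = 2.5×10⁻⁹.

A salt starts to precipitate once the ion product Q reaches its Ksp.
SrF₂(s) ⇌ Sr²⁺(aq) + 2 F⁻(aq)
Ksp = [Sr²⁺][F⁻]^2 = [Sr²⁺](4.6×10⁻²)^2
[Sr²⁺] = 2.5×10⁻⁹ / (4.6×10⁻²)^2 = 1.2×10⁻⁶
[Sr²⁺] = 1.2×10⁻⁶ mol/L

1.2×10⁻⁶ M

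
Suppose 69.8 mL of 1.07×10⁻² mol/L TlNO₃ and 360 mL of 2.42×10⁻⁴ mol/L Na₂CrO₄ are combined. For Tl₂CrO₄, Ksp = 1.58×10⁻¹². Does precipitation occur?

After mixing, V = 69.8 mL + 360 mL = 429.8 mL.
[Tl⁺] = (1.07×10⁻²)(69.8)/429.8 = 1.74×10⁻³ mol/L
[CrO₄²⁻] = (2.42×10⁻⁴)(360)/429.8 = 2.03×10⁻⁴ mol/L
Q = [Tl⁺]^2[CrO₄²⁻] = 6.12×10⁻¹⁰
Because Q > Ksp (6.12×10⁻¹⁰ vs 1.58×10⁻¹²), a precipitate of Tl₂CrO₄ forms.

Yes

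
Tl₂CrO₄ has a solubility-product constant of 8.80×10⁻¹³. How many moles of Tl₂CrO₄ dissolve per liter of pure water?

Tl₂CrO₄(s) ⇌ 2 Tl⁺(aq) + CrO₄²⁻(aq)
Call the molar solubility s, so that [Tl⁺] = 2s and [CrO₄²⁻] = s.
Ksp = [Tl⁺]^2[CrO₄²⁻] = (2s)^2 · s = 4s^3
4s^3 = 8.80×10⁻¹³  ⇒  s^3 = 2.20×10⁻¹³
Taking the 3rd root, s = 6.04×10⁻⁵ mol/L.

6.04×10⁻⁵ M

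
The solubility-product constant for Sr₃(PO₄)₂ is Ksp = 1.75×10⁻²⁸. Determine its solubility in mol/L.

1.10×10⁻⁶ M

Sr₃(PO₄)₂(s) ⇌ 3 Sr²⁺(aq) + 2 PO₄³⁻(aq)
If s mol/L of Sr₃(PO₄)₂ dissolves, [Sr²⁺] = 3s and [PO₄³⁻] = 2s.
Ksp = [Sr²⁺]^3[PO₄³⁻]^2 = (3s)^3 · (2s)^2 = 108s^5
108s^5 = 1.75×10⁻²⁸  ⇒  s^5 = 1.62×10⁻³⁰
Taking the 5th root, s = 1.10×10⁻⁶ M.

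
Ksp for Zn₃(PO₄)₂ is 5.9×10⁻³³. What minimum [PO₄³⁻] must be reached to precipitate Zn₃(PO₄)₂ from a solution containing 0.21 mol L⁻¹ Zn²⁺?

8.0×10⁻¹⁶ M

Each salt precipitates once Q = Ksp for that salt.
Zn₃(PO₄)₂(s) ⇌ 3 Zn²⁺(aq) + 2 PO₄³⁻(aq)
Ksp = [Zn²⁺]^3[PO₄³⁻]^2 = [PO₄³⁻]^2(0.21)^3
[PO₄³⁻]^2 = 5.9×10⁻³³ / (0.21)^3 = 6.4×10⁻³¹
[PO₄³⁻] = 8.0×10⁻¹⁶ mol L⁻¹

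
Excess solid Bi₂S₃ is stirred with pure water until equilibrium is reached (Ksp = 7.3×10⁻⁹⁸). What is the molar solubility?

1.5×10⁻²⁰ M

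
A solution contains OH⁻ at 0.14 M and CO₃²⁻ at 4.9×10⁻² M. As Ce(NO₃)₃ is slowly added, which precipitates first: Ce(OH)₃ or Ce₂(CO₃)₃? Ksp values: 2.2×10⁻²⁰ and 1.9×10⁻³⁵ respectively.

Ce(OH)₃

A salt starts to precipitate once the ion product Q reaches its Ksp.
For Ce(OH)₃: [Ce³⁺] = (Ksp/[OH⁻]^3) = 8.0×10⁻¹⁸ M
For Ce₂(CO₃)₃: [Ce³⁺] = (Ksp/[CO₃²⁻]^3)^(1/2) = 4.0×10⁻¹⁶ M
Since Ce(OH)₃ needs less Ce³⁺ to reach saturation, it precipitates first.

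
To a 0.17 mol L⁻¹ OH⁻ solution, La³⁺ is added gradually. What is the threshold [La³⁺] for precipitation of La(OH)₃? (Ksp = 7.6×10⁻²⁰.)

1.5×10⁻¹⁷ M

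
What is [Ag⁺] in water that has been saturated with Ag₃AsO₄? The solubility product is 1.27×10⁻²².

4.42×10⁻⁶ M

Ag₃AsO₄(s) ⇌ 3 Ag⁺(aq) + AsO₄³⁻(aq)
If s mol/L of Ag₃AsO₄ dissolves, [Ag⁺] = 3s and [AsO₄³⁻] = s.
Ksp = [Ag⁺]^3[AsO₄³⁻] = (3s)^3 · s = 27s^4 = 1.27×10⁻²²
s = 1.47×10⁻⁶ M
[Ag⁺] = 3s = 4.42×10⁻⁶ M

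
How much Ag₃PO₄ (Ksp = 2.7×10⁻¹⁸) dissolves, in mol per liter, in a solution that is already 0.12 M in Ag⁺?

1.6×10⁻¹⁵ M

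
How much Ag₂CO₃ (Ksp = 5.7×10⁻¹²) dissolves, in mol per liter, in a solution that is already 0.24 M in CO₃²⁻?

2.4×10⁻⁶ M

Ag₂CO₃(s) ⇌ 2 Ag⁺(aq) + CO₃²⁻(aq)
Let s be the solubility of Ag₂CO₃ here. The common ion gives [CO₃²⁻] ≈ 0.24 M, and [Ag⁺] = 2s.
Ksp = [Ag⁺]^2[CO₃²⁻] = (2s)^2(0.24)
(2s)^2 = 5.7×10⁻¹² / (0.24) = 2.4×10⁻¹¹
s = 2.4×10⁻⁶ M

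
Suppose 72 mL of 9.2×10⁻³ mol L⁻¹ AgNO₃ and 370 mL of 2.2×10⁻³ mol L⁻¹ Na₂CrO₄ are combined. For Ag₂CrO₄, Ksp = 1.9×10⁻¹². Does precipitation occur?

Yes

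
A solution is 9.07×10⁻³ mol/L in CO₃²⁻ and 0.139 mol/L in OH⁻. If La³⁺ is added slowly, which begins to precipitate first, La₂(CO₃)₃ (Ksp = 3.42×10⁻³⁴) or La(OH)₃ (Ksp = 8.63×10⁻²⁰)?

La(OH)₃

A salt starts to precipitate once the ion product Q reaches its Ksp.
For La₂(CO₃)₃: [La³⁺] = (Ksp/[CO₃²⁻]^3)^(1/2) = 2.14×10⁻¹⁴ mol/L
For La(OH)₃: [La³⁺] = (Ksp/[OH⁻]^3) = 3.21×10⁻¹⁷ mol/L
The smaller threshold [La³⁺] is reached first, so La(OH)₃ precipitates first.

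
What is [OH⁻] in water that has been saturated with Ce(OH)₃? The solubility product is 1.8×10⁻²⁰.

1.5×10⁻⁵ M

Ce(OH)₃(s) ⇌ Ce³⁺(aq) + 3 OH⁻(aq)
Let s be the molar solubility. Then [Ce³⁺] = s and [OH⁻] = 3s.
Ksp = [Ce³⁺][OH⁻]^3 = s · (3s)^3 = 27s^4 = 1.8×10⁻²⁰
s = 5.1×10⁻⁶ mol/L
[OH⁻] = 3s = 1.5×10⁻⁵ mol/L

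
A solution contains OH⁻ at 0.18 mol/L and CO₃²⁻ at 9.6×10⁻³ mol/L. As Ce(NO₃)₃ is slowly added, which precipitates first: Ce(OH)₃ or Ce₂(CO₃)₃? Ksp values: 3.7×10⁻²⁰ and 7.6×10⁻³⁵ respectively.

Ce(OH)₃

Precipitation of each salt begins when its ion product equals Ksp.
For Ce(OH)₃: [Ce³⁺] = (Ksp/[OH⁻]^3) = 6.3×10⁻¹⁸ mol/L
For Ce₂(CO₃)₃: [Ce³⁺] = (Ksp/[CO₃²⁻]^3)^(1/2) = 9.3×10⁻¹⁵ mol/L
The smaller threshold [Ce³⁺] is reached first, so Ce(OH)₃ precipitates first.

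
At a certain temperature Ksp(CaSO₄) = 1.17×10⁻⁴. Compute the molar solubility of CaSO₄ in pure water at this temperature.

1.08×10⁻² M

CaSO₄(s) ⇌ Ca²⁺(aq) + SO₄²⁻(aq)
Call the molar solubility s, so that [Ca²⁺] = s and [SO₄²⁻] = s.
Ksp = [Ca²⁺][SO₄²⁻] = s · s = s^2
s^2 = 1.17×10⁻⁴
Taking the 2nd root, s = 1.08×10⁻² M.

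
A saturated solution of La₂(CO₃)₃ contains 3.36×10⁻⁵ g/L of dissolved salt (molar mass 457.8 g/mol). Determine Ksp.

s = (3.36×10⁻⁵ g L⁻¹)/(457.8 g mol⁻¹) = 7.3394×10⁻⁸ M
La₂(CO₃)₃(s) ⇌ 2 La³⁺(aq) + 3 CO₃²⁻(aq)
Call the molar solubility s, so that [La³⁺] = 2s and [CO₃²⁻] = 3s.
Ksp = [La³⁺]^2[CO₃²⁻]^3 = (2s)^2 · (3s)^3 = 108s^5
Ksp = 108 × (7.3394×10⁻⁸)^5 = 2.30×10⁻³⁴

Ksp = 2.30×10⁻³⁴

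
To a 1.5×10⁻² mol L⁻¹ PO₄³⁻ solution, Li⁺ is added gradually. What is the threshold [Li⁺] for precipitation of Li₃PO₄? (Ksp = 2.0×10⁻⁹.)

5.1×10⁻³ M

Precipitation of each salt begins when its ion product equals Ksp.
Li₃PO₄(s) ⇌ 3 Li⁺(aq) + PO₄³⁻(aq)
Ksp = [Li⁺]^3[PO₄³⁻] = [Li⁺]^3(1.5×10⁻²)
[Li⁺]^3 = 2.0×10⁻⁹ / (1.5×10⁻²) = 1.3×10⁻⁷
[Li⁺] = 5.1×10⁻³ mol L⁻¹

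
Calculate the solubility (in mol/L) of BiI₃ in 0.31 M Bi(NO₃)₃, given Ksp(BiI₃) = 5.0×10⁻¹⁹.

BiI₃(s) ⇌ Bi³⁺(aq) + 3 I⁻(aq)
Let s be the solubility of BiI₃ here. The common ion gives [Bi³⁺] ≈ 0.31 M, and [I⁻] = 3s.
Ksp = [Bi³⁺][I⁻]^3 = (0.31)(3s)^3
(3s)^3 = 5.0×10⁻¹⁹ / (0.31) = 1.6×10⁻¹⁸
s = 3.9×10⁻⁷ M

3.9×10⁻⁷ M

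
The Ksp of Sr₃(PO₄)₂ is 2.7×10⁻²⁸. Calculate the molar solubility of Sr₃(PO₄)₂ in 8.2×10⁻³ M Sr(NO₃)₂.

1.1×10⁻¹¹ M

Sr₃(PO₄)₂(s) ⇌ 3 Sr²⁺(aq) + 2 PO₄³⁻(aq)
The solution already contains Sr²⁺ at 8.2×10⁻³ M. Let s be the molar solubility of Sr₃(PO₄)₂.
[Sr²⁺] ≈ 8.2×10⁻³ M (common ion dominates); [PO₄³⁻] = 2s.
Ksp = [Sr²⁺]^3[PO₄³⁻]^2 = (8.2×10⁻³)^3(2s)^2
(2s)^2 = 2.7×10⁻²⁸ / (8.2×10⁻³)^3 = 4.9×10⁻²²
s = 1.1×10⁻¹¹ M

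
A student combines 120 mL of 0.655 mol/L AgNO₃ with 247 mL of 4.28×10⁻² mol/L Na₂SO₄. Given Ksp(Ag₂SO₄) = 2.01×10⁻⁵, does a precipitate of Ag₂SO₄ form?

Total volume after mixing = 120 + 247 = 367 mL.
[Ag⁺] = (0.655)(120)/367 = 0.214 mol/L
[SO₄²⁻] = (4.28×10⁻²)(247)/367 = 2.88×10⁻² mol/L
Q = [Ag⁺]^2[SO₄²⁻] = 1.32×10⁻³
Because Q > Ksp (1.32×10⁻³ vs 2.01×10⁻⁵), a precipitate of Ag₂SO₄ forms.

Yes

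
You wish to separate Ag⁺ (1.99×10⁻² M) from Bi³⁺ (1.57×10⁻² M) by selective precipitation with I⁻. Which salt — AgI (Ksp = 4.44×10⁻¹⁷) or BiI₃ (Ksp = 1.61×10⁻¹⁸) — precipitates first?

AgI

Precipitation begins when Q = Ksp.
For AgI: [I⁻] = (Ksp/[Ag⁺]) = 2.23×10⁻¹⁵ M
For BiI₃: [I⁻] = (Ksp/[Bi³⁺])^(1/3) = 4.68×10⁻⁶ M
Since AgI needs less I⁻ to reach saturation, it precipitates first.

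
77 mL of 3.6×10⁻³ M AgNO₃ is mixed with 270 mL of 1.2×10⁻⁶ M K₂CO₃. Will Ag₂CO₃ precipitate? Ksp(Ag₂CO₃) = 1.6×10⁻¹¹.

No

After mixing, V = 77 mL + 270 mL = 347 mL.
[Ag⁺] = (3.6×10⁻³)(77)/347 = 8.0×10⁻⁴ M
[CO₃²⁻] = (1.2×10⁻⁶)(270)/347 = 9.3×10⁻⁷ M
Q = [Ag⁺]^2[CO₃²⁻] = 6.0×10⁻¹³
Q < Ksp (6.0×10⁻¹³ vs 1.6×10⁻¹¹); the solution remains unsaturated and no precipitate forms.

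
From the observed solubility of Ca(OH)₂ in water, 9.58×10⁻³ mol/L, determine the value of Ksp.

Ksp = 3.52×10⁻⁶

Ca(OH)₂(s) ⇌ Ca²⁺(aq) + 2 OH⁻(aq)
If s mol/L of Ca(OH)₂ dissolves, [Ca²⁺] = s and [OH⁻] = 2s.
Ksp = [Ca²⁺][OH⁻]^2 = s · (2s)^2 = 4s^3
Ksp = 4 × (9.58×10⁻³)^3 = 3.52×10⁻⁶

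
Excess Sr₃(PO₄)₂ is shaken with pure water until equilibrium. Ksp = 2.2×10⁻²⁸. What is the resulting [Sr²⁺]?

3.5×10⁻⁶ M

Sr₃(PO₄)₂(s) ⇌ 3 Sr²⁺(aq) + 2 PO₄³⁻(aq)
If s mol/L of Sr₃(PO₄)₂ dissolves, [Sr²⁺] = 3s and [PO₄³⁻] = 2s.
Ksp = [Sr²⁺]^3[PO₄³⁻]^2 = (3s)^3 · (2s)^2 = 108s^5 = 2.2×10⁻²⁸
s = 1.2×10⁻⁶ mol/L
[Sr²⁺] = 3s = 3.5×10⁻⁶ mol/L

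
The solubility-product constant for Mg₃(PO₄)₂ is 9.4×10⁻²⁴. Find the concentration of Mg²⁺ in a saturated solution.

2.9×10⁻⁵ M

Mg₃(PO₄)₂(s) ⇌ 3 Mg²⁺(aq) + 2 PO₄³⁻(aq)
Let s be the molar solubility. Then [Mg²⁺] = 3s and [PO₄³⁻] = 2s.
Ksp = [Mg²⁺]^3[PO₄³⁻]^2 = (3s)^3 · (2s)^2 = 108s^5 = 9.4×10⁻²⁴
s = 9.7×10⁻⁶ mol/L
[Mg²⁺] = 3s = 2.9×10⁻⁵ mol/L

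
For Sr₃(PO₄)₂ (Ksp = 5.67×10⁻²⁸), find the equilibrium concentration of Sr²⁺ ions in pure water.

Sr₃(PO₄)₂(s) ⇌ 3 Sr²⁺(aq) + 2 PO₄³⁻(aq)
Call the molar solubility s, so that [Sr²⁺] = 3s and [PO₄³⁻] = 2s.
Ksp = [Sr²⁺]^3[PO₄³⁻]^2 = (3s)^3 · (2s)^2 = 108s^5 = 5.67×10⁻²⁸
s = 1.39×10⁻⁶ mol/L
[Sr²⁺] = 3s = 4.18×10⁻⁶ mol/L

4.18×10⁻⁶ M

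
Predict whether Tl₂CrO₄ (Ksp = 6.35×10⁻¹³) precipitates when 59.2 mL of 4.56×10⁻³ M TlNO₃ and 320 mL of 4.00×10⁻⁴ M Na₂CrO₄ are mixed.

The combined volume is 379.2 mL.
[Tl⁺] = (4.56×10⁻³)(59.2)/379.2 = 7.12×10⁻⁴ M
[CrO₄²⁻] = (4.00×10⁻⁴)(320)/379.2 = 3.38×10⁻⁴ M
Q = [Tl⁺]^2[CrO₄²⁻] = 1.71×10⁻¹⁰
Q = 1.71×10⁻¹⁰ > Ksp = 6.35×10⁻¹³, so the solution is supersaturated and Tl₂CrO₄ precipitates.

Yes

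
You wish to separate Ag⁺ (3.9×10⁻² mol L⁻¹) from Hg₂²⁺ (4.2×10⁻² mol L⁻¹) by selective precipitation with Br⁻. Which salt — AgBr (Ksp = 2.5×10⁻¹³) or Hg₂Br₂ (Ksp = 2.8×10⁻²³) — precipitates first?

AgBr

A salt starts to precipitate once the ion product Q reaches its Ksp.
For AgBr: [Br⁻] = (Ksp/[Ag⁺]) = 6.4×10⁻¹² mol L⁻¹
For Hg₂Br₂: [Br⁻] = (Ksp/[Hg₂²⁺])^(1/2) = 2.6×10⁻¹¹ mol L⁻¹
The smaller threshold [Br⁻] is reached first, so AgBr precipitates first.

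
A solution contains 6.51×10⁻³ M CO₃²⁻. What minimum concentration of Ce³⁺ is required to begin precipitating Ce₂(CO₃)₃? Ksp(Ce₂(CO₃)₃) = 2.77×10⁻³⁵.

A salt starts to precipitate once the ion product Q reaches its Ksp.
Ce₂(CO₃)₃(s) ⇌ 2 Ce³⁺(aq) + 3 CO₃²⁻(aq)
Ksp = [Ce³⁺]^2[CO₃²⁻]^3 = [Ce³⁺]^2(6.51×10⁻³)^3
[Ce³⁺]^2 = 2.77×10⁻³⁵ / (6.51×10⁻³)^3 = 1.00×10⁻²⁸
[Ce³⁺] = 1.00×10⁻¹⁴ M

1.00×10⁻¹⁴ M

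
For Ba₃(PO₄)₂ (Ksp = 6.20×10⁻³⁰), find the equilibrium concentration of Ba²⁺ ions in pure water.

1.69×10⁻⁶ M

Ba₃(PO₄)₂(s) ⇌ 3 Ba²⁺(aq) + 2 PO₄³⁻(aq)
Let s be the molar solubility. Then [Ba²⁺] = 3s and [PO₄³⁻] = 2s.
Ksp = [Ba²⁺]^3[PO₄³⁻]^2 = (3s)^3 · (2s)^2 = 108s^5 = 6.20×10⁻³⁰
s = 5.65×10⁻⁷ mol L⁻¹
[Ba²⁺] = 3s = 1.69×10⁻⁶ mol L⁻¹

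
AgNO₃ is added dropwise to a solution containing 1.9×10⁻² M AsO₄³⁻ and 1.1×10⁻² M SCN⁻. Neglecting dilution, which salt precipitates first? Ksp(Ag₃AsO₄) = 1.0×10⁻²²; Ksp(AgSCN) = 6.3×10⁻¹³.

AgSCN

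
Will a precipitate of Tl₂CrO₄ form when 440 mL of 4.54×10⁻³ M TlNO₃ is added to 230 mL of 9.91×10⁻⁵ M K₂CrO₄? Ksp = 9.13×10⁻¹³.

Yes

Total volume after mixing = 440 + 230 = 670 mL.
[Tl⁺] = (4.54×10⁻³)(440)/670 = 2.98×10⁻³ M
[CrO₄²⁻] = (9.91×10⁻⁵)(230)/670 = 3.40×10⁻⁵ M
Q = [Tl⁺]^2[CrO₄²⁻] = 3.02×10⁻¹⁰
Q = 3.02×10⁻¹⁰ > Ksp = 9.13×10⁻¹³, so the solution is supersaturated and Tl₂CrO₄ precipitates.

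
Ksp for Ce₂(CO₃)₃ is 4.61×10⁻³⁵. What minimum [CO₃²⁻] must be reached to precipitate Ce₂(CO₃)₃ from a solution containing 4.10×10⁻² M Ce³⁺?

3.02×10⁻¹¹ M

A salt starts to precipitate once the ion product Q reaches its Ksp.
Ce₂(CO₃)₃(s) ⇌ 2 Ce³⁺(aq) + 3 CO₃²⁻(aq)
Ksp = [Ce³⁺]^2[CO₃²⁻]^3 = [CO₃²⁻]^3(4.10×10⁻²)^2
[CO₃²⁻]^3 = 4.61×10⁻³⁵ / (4.10×10⁻²)^2 = 2.74×10⁻³²
[CO₃²⁻] = 3.02×10⁻¹¹ M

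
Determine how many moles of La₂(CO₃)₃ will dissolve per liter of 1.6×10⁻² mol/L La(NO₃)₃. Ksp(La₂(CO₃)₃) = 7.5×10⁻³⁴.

4.8×10⁻¹¹ M

La₂(CO₃)₃(s) ⇌ 2 La³⁺(aq) + 3 CO₃²⁻(aq)
With La³⁺ already at 1.6×10⁻² mol/L and s small, take [La³⁺] ≈ 1.6×10⁻² mol/L and [CO₃²⁻] = 3s.
Ksp = [La³⁺]^2[CO₃²⁻]^3 = (1.6×10⁻²)^2(3s)^3
(3s)^3 = 7.5×10⁻³⁴ / (1.6×10⁻²)^2 = 2.9×10⁻³⁰
s = 4.8×10⁻¹¹ mol/L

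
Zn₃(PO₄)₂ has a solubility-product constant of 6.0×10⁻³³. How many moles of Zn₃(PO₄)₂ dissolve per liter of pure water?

1.4×10⁻⁷ M

Zn₃(PO₄)₂(s) ⇌ 3 Zn²⁺(aq) + 2 PO₄³⁻(aq)
Let s be the molar solubility. Then [Zn²⁺] = 3s and [PO₄³⁻] = 2s.
Ksp = [Zn²⁺]^3[PO₄³⁻]^2 = (3s)^3 · (2s)^2 = 108s^5
108s^5 = 6.0×10⁻³³  ⇒  s^5 = 5.6×10⁻³⁵
Taking the 5th root, s = 1.4×10⁻⁷ mol L⁻¹.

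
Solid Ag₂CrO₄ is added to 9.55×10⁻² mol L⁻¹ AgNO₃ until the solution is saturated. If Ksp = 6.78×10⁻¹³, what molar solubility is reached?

Ag₂CrO₄(s) ⇌ 2 Ag⁺(aq) + CrO₄²⁻(aq)
With Ag⁺ already at 9.55×10⁻² mol L⁻¹ and s small, take [Ag⁺] ≈ 9.55×10⁻² mol L⁻¹ and [CrO₄²⁻] = s.
Ksp = [Ag⁺]^2[CrO₄²⁻] = (9.55×10⁻²)^2s
s = 6.78×10⁻¹³ / (9.55×10⁻²)^2 = 7.43×10⁻¹¹
s = 7.43×10⁻¹¹ mol L⁻¹

7.43×10⁻¹¹ M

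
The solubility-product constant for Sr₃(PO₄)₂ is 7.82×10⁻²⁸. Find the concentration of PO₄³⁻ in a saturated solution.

2.97×10⁻⁶ M

Sr₃(PO₄)₂(s) ⇌ 3 Sr²⁺(aq) + 2 PO₄³⁻(aq)
Let s be the molar solubility. Then [Sr²⁺] = 3s and [PO₄³⁻] = 2s.
Ksp = [Sr²⁺]^3[PO₄³⁻]^2 = (3s)^3 · (2s)^2 = 108s^5 = 7.82×10⁻²⁸
s = 1.49×10⁻⁶ mol L⁻¹
[PO₄³⁻] = 2s = 2.97×10⁻⁶ mol L⁻¹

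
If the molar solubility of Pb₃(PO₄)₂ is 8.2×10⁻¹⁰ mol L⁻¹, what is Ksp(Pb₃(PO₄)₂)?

Ksp = 4.0×10⁻⁴⁴

Pb₃(PO₄)₂(s) ⇌ 3 Pb²⁺(aq) + 2 PO₄³⁻(aq)
For each mole of Pb₃(PO₄)₂ that dissolves per liter, [Pb²⁺] = 3s and [PO₄³⁻] = 2s; let s denote this solubility.
Ksp = [Pb²⁺]^3[PO₄³⁻]^2 = (3s)^3 · (2s)^2 = 108s^5
Ksp = 108 × (8.2×10⁻¹⁰)^5 = 4.0×10⁻⁴⁴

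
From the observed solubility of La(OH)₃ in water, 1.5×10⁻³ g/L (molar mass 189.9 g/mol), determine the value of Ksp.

Ksp = 1.1×10⁻¹⁹

s = (1.5×10⁻³ g L⁻¹)/(189.9 g mol⁻¹) = 7.899×10⁻⁶ M
La(OH)₃(s) ⇌ La³⁺(aq) + 3 OH⁻(aq)
For each mole of La(OH)₃ that dissolves per liter, [La³⁺] = s and [OH⁻] = 3s; let s denote this solubility.
Ksp = [La³⁺][OH⁻]^3 = s · (3s)^3 = 27s^4
Ksp = 27 × (7.899×10⁻⁶)^4 = 1.1×10⁻¹⁹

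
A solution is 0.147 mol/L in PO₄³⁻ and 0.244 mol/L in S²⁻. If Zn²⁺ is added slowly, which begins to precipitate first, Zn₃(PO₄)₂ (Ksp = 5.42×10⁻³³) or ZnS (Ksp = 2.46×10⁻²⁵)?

ZnS

A salt starts to precipitate once the ion product Q reaches its Ksp.
For Zn₃(PO₄)₂: [Zn²⁺] = (Ksp/[PO₄³⁻]^2)^(1/3) = 6.31×10⁻¹¹ mol/L
For ZnS: [Zn²⁺] = (Ksp/[S²⁻]) = 1.01×10⁻²⁴ mol/L
The smaller threshold [Zn²⁺] is reached first, so ZnS precipitates first.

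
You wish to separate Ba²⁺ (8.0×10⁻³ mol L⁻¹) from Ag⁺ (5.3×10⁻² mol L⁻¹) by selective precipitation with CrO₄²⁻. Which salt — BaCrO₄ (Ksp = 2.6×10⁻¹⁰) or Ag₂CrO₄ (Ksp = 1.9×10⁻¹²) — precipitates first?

Ag₂CrO₄

A salt starts to precipitate once the ion product Q reaches its Ksp.
For BaCrO₄: [CrO₄²⁻] = (Ksp/[Ba²⁺]) = 3.3×10⁻⁸ mol L⁻¹
For Ag₂CrO₄: [CrO₄²⁻] = (Ksp/[Ag⁺]^2) = 6.8×10⁻¹⁰ mol L⁻¹
Ag₂CrO₄ requires the lower [CrO₄²⁻], so it precipitates first.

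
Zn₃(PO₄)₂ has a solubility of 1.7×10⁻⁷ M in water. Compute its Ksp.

Zn₃(PO₄)₂(s) ⇌ 3 Zn²⁺(aq) + 2 PO₄³⁻(aq)
Call the molar solubility s, so that [Zn²⁺] = 3s and [PO₄³⁻] = 2s.
Ksp = [Zn²⁺]^3[PO₄³⁻]^2 = (3s)^3 · (2s)^2 = 108s^5
Ksp = 108 × (1.7×10⁻⁷)^5 = 1.5×10⁻³²

Ksp = 1.5×10⁻³²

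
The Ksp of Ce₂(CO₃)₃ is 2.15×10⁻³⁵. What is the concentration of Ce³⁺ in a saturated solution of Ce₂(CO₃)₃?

9.14×10⁻⁸ M

Ce₂(CO₃)₃(s) ⇌ 2 Ce³⁺(aq) + 3 CO₃²⁻(aq)
Let s be the molar solubility. Then [Ce³⁺] = 2s and [CO₃²⁻] = 3s.
Ksp = [Ce³⁺]^2[CO₃²⁻]^3 = (2s)^2 · (3s)^3 = 108s^5 = 2.15×10⁻³⁵
s = 4.57×10⁻⁸ M
[Ce³⁺] = 2s = 9.14×10⁻⁸ M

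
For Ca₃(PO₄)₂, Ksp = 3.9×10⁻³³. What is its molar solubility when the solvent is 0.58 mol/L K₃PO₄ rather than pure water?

Ca₃(PO₄)₂(s) ⇌ 3 Ca²⁺(aq) + 2 PO₄³⁻(aq)
Let s be the solubility of Ca₃(PO₄)₂ here. The common ion gives [PO₄³⁻] ≈ 0.58 mol/L, and [Ca²⁺] = 3s.
Ksp = [Ca²⁺]^3[PO₄³⁻]^2 = (3s)^3(0.58)^2
(3s)^3 = 3.9×10⁻³³ / (0.58)^2 = 1.2×10⁻³²
s = 7.5×10⁻¹² mol/L

7.5×10⁻¹² M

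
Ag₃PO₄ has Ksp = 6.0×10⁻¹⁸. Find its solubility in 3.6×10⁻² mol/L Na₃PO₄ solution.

Ag₃PO₄(s) ⇌ 3 Ag⁺(aq) + PO₄³⁻(aq)
Let s be the solubility of Ag₃PO₄ here. The common ion gives [PO₄³⁻] ≈ 3.6×10⁻² mol/L, and [Ag⁺] = 3s.
Ksp = [Ag⁺]^3[PO₄³⁻] = (3s)^3(3.6×10⁻²)
(3s)^3 = 6.0×10⁻¹⁸ / (3.6×10⁻²) = 1.7×10⁻¹⁶
s = 1.8×10⁻⁶ mol/L

1.8×10⁻⁶ M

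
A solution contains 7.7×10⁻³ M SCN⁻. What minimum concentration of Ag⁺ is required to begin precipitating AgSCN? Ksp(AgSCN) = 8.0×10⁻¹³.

Each salt precipitates once Q = Ksp for that salt.
AgSCN(s) ⇌ Ag⁺(aq) + SCN⁻(aq)
Ksp = [Ag⁺][SCN⁻] = [Ag⁺](7.7×10⁻³)
[Ag⁺] = 8.0×10⁻¹³ / (7.7×10⁻³) = 1.0×10⁻¹⁰
[Ag⁺] = 1.0×10⁻¹⁰ M

1.0×10⁻¹⁰ M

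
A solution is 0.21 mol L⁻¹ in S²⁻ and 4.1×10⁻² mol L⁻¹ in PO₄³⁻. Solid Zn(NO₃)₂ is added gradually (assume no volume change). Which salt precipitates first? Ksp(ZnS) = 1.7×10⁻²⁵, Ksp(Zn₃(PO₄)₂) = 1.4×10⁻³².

ZnS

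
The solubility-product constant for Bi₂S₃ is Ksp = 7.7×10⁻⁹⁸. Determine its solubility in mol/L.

1.5×10⁻²⁰ M

Bi₂S₃(s) ⇌ 2 Bi³⁺(aq) + 3 S²⁻(aq)
For each mole of Bi₂S₃ that dissolves per liter, [Bi³⁺] = 2s and [S²⁻] = 3s; let s denote this solubility.
Ksp = [Bi³⁺]^2[S²⁻]^3 = (2s)^2 · (3s)^3 = 108s^5
108s^5 = 7.7×10⁻⁹⁸  ⇒  s^5 = 7.1×10⁻¹⁰⁰
s = (7.1×10⁻¹⁰⁰)^(1/5) = 1.5×10⁻²⁰ M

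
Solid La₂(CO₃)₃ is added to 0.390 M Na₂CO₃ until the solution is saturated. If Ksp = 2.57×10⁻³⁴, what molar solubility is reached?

La₂(CO₃)₃(s) ⇌ 2 La³⁺(aq) + 3 CO₃²⁻(aq)
The solution already contains CO₃²⁻ at 0.390 M. Let s be the molar solubility of La₂(CO₃)₃.
[CO₃²⁻] ≈ 0.390 M (common ion dominates); [La³⁺] = 2s.
Ksp = [La³⁺]^2[CO₃²⁻]^3 = (2s)^2(0.390)^3
(2s)^2 = 2.57×10⁻³⁴ / (0.390)^3 = 4.33×10⁻³³
s = 3.29×10⁻¹⁷ M

3.29×10⁻¹⁷ M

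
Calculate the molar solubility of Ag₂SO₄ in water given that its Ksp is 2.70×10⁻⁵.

Ag₂SO₄(s) ⇌ 2 Ag⁺(aq) + SO₄²⁻(aq)
Call the molar solubility s, so that [Ag⁺] = 2s and [SO₄²⁻] = s.
Ksp = [Ag⁺]^2[SO₄²⁻] = (2s)^2 · s = 4s^3
4s^3 = 2.70×10⁻⁵  ⇒  s^3 = 6.75×10⁻⁶
s = 1.89×10⁻² M

1.89×10⁻² M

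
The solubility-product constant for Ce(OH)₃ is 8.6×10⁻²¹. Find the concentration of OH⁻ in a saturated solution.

Ce(OH)₃(s) ⇌ Ce³⁺(aq) + 3 OH⁻(aq)
Let s be the molar solubility. Then [Ce³⁺] = s and [OH⁻] = 3s.
Ksp = [Ce³⁺][OH⁻]^3 = s · (3s)^3 = 27s^4 = 8.6×10⁻²¹
s = 4.2×10⁻⁶ M
[OH⁻] = 3s = 1.3×10⁻⁵ M

1.3×10⁻⁵ M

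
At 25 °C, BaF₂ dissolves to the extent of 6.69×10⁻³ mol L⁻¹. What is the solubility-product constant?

BaF₂(s) ⇌ Ba²⁺(aq) + 2 F⁻(aq)
For each mole of BaF₂ that dissolves per liter, [Ba²⁺] = s and [F⁻] = 2s; let s denote this solubility.
Ksp = [Ba²⁺][F⁻]^2 = s · (2s)^2 = 4s^3
Ksp = 4 × (6.69×10⁻³)^3 = 1.20×10⁻⁶

Ksp = 1.20×10⁻⁶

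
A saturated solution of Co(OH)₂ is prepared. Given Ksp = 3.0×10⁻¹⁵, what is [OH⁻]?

Co(OH)₂(s) ⇌ Co²⁺(aq) + 2 OH⁻(aq)
For each mole of Co(OH)₂ that dissolves per liter, [Co²⁺] = s and [OH⁻] = 2s; let s denote this solubility.
Ksp = [Co²⁺][OH⁻]^2 = s · (2s)^2 = 4s^3 = 3.0×10⁻¹⁵
s = 9.1×10⁻⁶ mol L⁻¹
[OH⁻] = 2s = 1.8×10⁻⁵ mol L⁻¹

1.8×10⁻⁵ M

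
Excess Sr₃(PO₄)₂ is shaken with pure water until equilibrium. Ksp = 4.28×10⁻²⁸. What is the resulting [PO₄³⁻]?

Sr₃(PO₄)₂(s) ⇌ 3 Sr²⁺(aq) + 2 PO₄³⁻(aq)
With molar solubility s: [Sr²⁺] = 3s, [PO₄³⁻] = 2s.
Ksp = [Sr²⁺]^3[PO₄³⁻]^2 = (3s)^3 · (2s)^2 = 108s^5 = 4.28×10⁻²⁸
s = 1.32×10⁻⁶ mol L⁻¹
[PO₄³⁻] = 2s = 2.63×10⁻⁶ mol L⁻¹

2.63×10⁻⁶ M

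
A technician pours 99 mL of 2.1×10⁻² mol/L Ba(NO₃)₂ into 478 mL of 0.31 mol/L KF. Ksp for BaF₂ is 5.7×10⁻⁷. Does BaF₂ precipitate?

Total volume after mixing = 99 + 478 = 577 mL.
[Ba²⁺] = (2.1×10⁻²)(99)/577 = 3.6×10⁻³ mol/L
[F⁻] = (0.31)(478)/577 = 0.26 mol/L
Q = [Ba²⁺][F⁻]^2 = 2.4×10⁻⁴
Since Q (2.4×10⁻⁴) exceeds Ksp (5.7×10⁻⁷), BaF₂ will precipitate.

Yes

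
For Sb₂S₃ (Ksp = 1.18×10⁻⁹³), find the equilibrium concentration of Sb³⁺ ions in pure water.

Sb₂S₃(s) ⇌ 2 Sb³⁺(aq) + 3 S²⁻(aq)
With molar solubility s: [Sb³⁺] = 2s, [S²⁻] = 3s.
Ksp = [Sb³⁺]^2[S²⁻]^3 = (2s)^2 · (3s)^3 = 108s^5 = 1.18×10⁻⁹³
s = 1.02×10⁻¹⁹ M
[Sb³⁺] = 2s = 2.04×10⁻¹⁹ M

2.04×10⁻¹⁹ M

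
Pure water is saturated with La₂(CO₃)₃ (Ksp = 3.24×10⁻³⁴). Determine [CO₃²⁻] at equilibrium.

La₂(CO₃)₃(s) ⇌ 2 La³⁺(aq) + 3 CO₃²⁻(aq)
Let s be the molar solubility. Then [La³⁺] = 2s and [CO₃²⁻] = 3s.
Ksp = [La³⁺]^2[CO₃²⁻]^3 = (2s)^2 · (3s)^3 = 108s^5 = 3.24×10⁻³⁴
s = 7.86×10⁻⁸ M
[CO₃²⁻] = 3s = 2.36×10⁻⁷ M

2.36×10⁻⁷ M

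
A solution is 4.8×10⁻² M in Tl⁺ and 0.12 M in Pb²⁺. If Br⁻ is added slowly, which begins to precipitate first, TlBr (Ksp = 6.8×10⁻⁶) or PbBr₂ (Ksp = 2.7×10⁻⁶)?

Precipitation begins when Q = Ksp.
For TlBr: [Br⁻] = (Ksp/[Tl⁺]) = 1.4×10⁻⁴ M
For PbBr₂: [Br⁻] = (Ksp/[Pb²⁺])^(1/2) = 4.7×10⁻³ M
TlBr requires the lower [Br⁻], so it precipitates first.

TlBr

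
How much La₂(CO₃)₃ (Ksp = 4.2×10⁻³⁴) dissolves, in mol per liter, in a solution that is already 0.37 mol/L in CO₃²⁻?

4.6×10⁻¹⁷ M

La₂(CO₃)₃(s) ⇌ 2 La³⁺(aq) + 3 CO₃²⁻(aq)
CO₃²⁻ is already present at 0.37 mol/L. If s mol/L of La₂(CO₃)₃ dissolves, [La³⁺] = 2s while [CO₃²⁻] ≈ 0.37 mol/L.
Ksp = [La³⁺]^2[CO₃²⁻]^3 = (2s)^2(0.37)^3
(2s)^2 = 4.2×10⁻³⁴ / (0.37)^3 = 8.3×10⁻³³
s = 4.6×10⁻¹⁷ mol/L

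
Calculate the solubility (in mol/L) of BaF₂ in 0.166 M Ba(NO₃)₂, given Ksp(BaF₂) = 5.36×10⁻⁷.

BaF₂(s) ⇌ Ba²⁺(aq) + 2 F⁻(aq)
Ba²⁺ is already present at 0.166 M. If s mol/L of BaF₂ dissolves, [F⁻] = 2s while [Ba²⁺] ≈ 0.166 M.
Ksp = [Ba²⁺][F⁻]^2 = (0.166)(2s)^2
(2s)^2 = 5.36×10⁻⁷ / (0.166) = 3.23×10⁻⁶
s = 8.98×10⁻⁴ M

8.98×10⁻⁴ M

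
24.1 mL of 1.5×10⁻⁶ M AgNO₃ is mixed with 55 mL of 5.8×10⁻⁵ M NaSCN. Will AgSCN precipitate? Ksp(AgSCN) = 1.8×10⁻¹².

The combined volume is 79.1 mL.
[Ag⁺] = (1.5×10⁻⁶)(24.1)/79.1 = 4.6×10⁻⁷ M
[SCN⁻] = (5.8×10⁻⁵)(55)/79.1 = 4.0×10⁻⁵ M
Q = [Ag⁺][SCN⁻] = 1.8×10⁻¹¹
Q = 1.8×10⁻¹¹ > Ksp = 1.8×10⁻¹², so the solution is supersaturated and AgSCN precipitates.

Yes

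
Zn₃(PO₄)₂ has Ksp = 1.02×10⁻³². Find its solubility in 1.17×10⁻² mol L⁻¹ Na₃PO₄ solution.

Zn₃(PO₄)₂(s) ⇌ 3 Zn²⁺(aq) + 2 PO₄³⁻(aq)
The solution already contains PO₄³⁻ at 1.17×10⁻² mol L⁻¹. Let s be the molar solubility of Zn₃(PO₄)₂.
[PO₄³⁻] ≈ 1.17×10⁻² mol L⁻¹ (common ion dominates); [Zn²⁺] = 3s.
Ksp = [Zn²⁺]^3[PO₄³⁻]^2 = (3s)^3(1.17×10⁻²)^2
(3s)^3 = 1.02×10⁻³² / (1.17×10⁻²)^2 = 7.45×10⁻²⁹
s = 1.40×10⁻¹⁰ mol L⁻¹

1.40×10⁻¹⁰ M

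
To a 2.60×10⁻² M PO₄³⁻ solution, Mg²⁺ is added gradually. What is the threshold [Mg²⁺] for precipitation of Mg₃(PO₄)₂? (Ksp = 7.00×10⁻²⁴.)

A salt starts to precipitate once the ion product Q reaches its Ksp.
Mg₃(PO₄)₂(s) ⇌ 3 Mg²⁺(aq) + 2 PO₄³⁻(aq)
Ksp = [Mg²⁺]^3[PO₄³⁻]^2 = [Mg²⁺]^3(2.60×10⁻²)^2
[Mg²⁺]^3 = 7.00×10⁻²⁴ / (2.60×10⁻²)^2 = 1.04×10⁻²⁰
[Mg²⁺] = 2.18×10⁻⁷ M

2.18×10⁻⁷ M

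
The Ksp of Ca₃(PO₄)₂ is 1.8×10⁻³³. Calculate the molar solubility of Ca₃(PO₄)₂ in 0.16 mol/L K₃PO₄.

Ca₃(PO₄)₂(s) ⇌ 3 Ca²⁺(aq) + 2 PO₄³⁻(aq)
Let s be the solubility of Ca₃(PO₄)₂ here. The common ion gives [PO₄³⁻] ≈ 0.16 mol/L, and [Ca²⁺] = 3s.
Ksp = [Ca²⁺]^3[PO₄³⁻]^2 = (3s)^3(0.16)^2
(3s)^3 = 1.8×10⁻³³ / (0.16)^2 = 7.0×10⁻³²
s = 1.4×10⁻¹¹ mol/L

1.4×10⁻¹¹ M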